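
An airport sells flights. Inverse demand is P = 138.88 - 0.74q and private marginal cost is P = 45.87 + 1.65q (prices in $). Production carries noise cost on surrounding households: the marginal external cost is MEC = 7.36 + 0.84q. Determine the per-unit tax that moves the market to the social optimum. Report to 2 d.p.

Social marginal cost = private MC + MEC = 53.23 + 2.49q.
Set SMC = demand: 53.23 + 2.49q = 138.88 - 0.74q → q* = 26.5170.
The Pigouvian tax equals MEC at q*: 7.36 + 0.84×26.5170 = 29.6343.

tax = $29.63 per unit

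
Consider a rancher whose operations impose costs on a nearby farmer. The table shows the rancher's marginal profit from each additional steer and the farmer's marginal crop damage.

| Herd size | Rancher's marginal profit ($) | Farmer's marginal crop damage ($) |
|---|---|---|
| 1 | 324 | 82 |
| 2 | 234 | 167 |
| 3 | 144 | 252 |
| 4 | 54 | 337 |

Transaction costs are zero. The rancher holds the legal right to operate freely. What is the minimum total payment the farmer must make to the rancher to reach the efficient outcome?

Left alone the rancher would choose level 4 (marginal profit stays positive).
Efficient level: k* = 2 (marginal profit ≥ marginal crop damage through 2).
The farmer must at least cover the rancher's forgone profit from cutting 4→2: 144 + 54 = 198.

$198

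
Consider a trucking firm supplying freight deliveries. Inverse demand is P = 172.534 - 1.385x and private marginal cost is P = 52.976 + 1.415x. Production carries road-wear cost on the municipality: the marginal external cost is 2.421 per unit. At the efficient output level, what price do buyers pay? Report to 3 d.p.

Social marginal cost = private MC + MEC = 55.397 + 1.415x.
Set SMC = demand: 55.397 + 1.415x = 172.534 - 1.385x → x* = 41.8346.
Consumer price on the demand curve at x*: 172.534 − 1.385×41.8346 = 114.5931.

P = 114.593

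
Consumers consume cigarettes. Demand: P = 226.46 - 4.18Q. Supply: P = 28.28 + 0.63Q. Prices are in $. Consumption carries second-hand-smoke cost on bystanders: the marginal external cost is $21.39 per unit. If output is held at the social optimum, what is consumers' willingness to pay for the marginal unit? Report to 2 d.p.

P = $72.83

Social marginal benefit = demand − MEC = 205.07 - 4.18Q.
Set SMB = MC: 205.07 - 4.18Q = 28.28 + 0.63Q → Q* = 36.7547.
Consumer price on the demand curve at Q*: 226.46 − 4.18×36.7547 = 72.8254.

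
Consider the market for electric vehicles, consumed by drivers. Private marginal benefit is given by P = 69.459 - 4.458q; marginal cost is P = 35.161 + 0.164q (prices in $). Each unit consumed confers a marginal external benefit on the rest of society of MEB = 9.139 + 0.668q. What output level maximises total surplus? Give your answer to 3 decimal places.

q* = 10.986

Social marginal benefit = demand + MEB = 78.598 - 3.790q.
Set SMB = MC: 78.598 - 3.790q = 35.161 + 0.164q → q* = 10.9856.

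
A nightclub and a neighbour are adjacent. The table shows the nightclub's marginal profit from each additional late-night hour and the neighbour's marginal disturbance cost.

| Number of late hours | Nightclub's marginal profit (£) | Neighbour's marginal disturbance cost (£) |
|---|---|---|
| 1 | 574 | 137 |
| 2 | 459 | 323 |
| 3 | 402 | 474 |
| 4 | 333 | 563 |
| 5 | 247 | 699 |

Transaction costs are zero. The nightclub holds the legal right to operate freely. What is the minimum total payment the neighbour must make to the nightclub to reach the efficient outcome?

£982

Left alone the nightclub would choose level 5 (marginal profit stays positive).
Efficient level: k* = 2 (marginal profit ≥ marginal disturbance cost through 2).
The neighbour must at least cover the nightclub's forgone profit from cutting 5→2: 402 + 333 + 247 = 982.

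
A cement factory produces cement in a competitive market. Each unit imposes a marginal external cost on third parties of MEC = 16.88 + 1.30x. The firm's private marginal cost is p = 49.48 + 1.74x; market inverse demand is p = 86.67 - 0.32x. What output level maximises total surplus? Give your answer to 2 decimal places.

Social marginal cost = private MC + MEC = 66.36 + 3.04x.
Set SMC = demand: 66.36 + 3.04x = 86.67 - 0.32x → x* = 6.0446.

x* = 6.04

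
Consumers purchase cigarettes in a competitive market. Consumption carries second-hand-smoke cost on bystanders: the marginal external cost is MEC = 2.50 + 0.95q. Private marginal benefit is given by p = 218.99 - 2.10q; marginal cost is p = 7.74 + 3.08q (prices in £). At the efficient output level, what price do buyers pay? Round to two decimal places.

Social marginal benefit = demand − MEC = 216.49 - 3.05q.
Set SMB = MC: 216.49 - 3.05q = 7.74 + 3.08q → q* = 34.0538.
Consumer price on the demand curve at q*: 218.99 − 2.10×34.0538 = 147.4770.

P = £147.48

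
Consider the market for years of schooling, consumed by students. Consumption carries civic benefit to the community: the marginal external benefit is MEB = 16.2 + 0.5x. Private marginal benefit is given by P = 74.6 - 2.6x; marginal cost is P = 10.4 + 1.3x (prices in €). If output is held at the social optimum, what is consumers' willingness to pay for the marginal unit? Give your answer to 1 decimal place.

P = €13.1

Social marginal benefit = demand + MEB = 90.8 - 2.1x.
Set SMB = MC: 90.8 - 2.1x = 10.4 + 1.3x → x* = 23.6471.
Consumer price on the demand curve at x*: 74.6 − 2.6×23.6471 = 13.1175.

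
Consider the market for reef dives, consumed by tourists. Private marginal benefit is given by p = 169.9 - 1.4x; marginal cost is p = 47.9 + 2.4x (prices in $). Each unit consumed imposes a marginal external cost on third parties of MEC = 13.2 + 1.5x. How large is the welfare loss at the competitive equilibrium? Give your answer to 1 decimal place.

Market equilibrium (private): 47.9 + 2.4x = 169.9 - 1.4x → x_m = 32.1053.
Social marginal benefit = demand − MEC = 156.7 - 2.9x.
Set SMB = MC: 156.7 - 2.9x = 47.9 + 2.4x → x* = 20.5283.
Between x* and x_m the wedge MC − SMB runs linearly from 0 to MEC(x_m), so the loss is a triangle.
DWL = ½ × 11.5770 × 61.3579 = 355.1702.

DWL = $355.2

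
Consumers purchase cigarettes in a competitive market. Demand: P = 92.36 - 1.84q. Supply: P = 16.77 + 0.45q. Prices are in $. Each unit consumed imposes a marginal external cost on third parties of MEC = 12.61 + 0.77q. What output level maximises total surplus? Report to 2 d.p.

Social marginal benefit = demand − MEC = 79.75 - 2.61q.
Set SMB = MC: 79.75 - 2.61q = 16.77 + 0.45q → q* = 20.5817.

q* = 20.58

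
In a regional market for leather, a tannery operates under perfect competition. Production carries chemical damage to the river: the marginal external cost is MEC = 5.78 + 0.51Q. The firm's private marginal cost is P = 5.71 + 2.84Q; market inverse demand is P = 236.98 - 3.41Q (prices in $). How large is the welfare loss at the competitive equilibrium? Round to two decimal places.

Market equilibrium (private): 5.71 + 2.84Q = 236.98 - 3.41Q → Q_m = 37.0032.
Social marginal cost = private MC + MEC = 11.49 + 3.35Q.
Set SMC = demand: 11.49 + 3.35Q = 236.98 - 3.41Q → Q* = 33.3565.
The welfare-loss triangle has base |Q_m − Q*| and height MEC(Q_m) (the vertical gap between SMC and demand is zero at Q* and MEC at Q_m).
DWL = ½ × 3.6467 × 24.6516 = 44.9485.

DWL = $44.95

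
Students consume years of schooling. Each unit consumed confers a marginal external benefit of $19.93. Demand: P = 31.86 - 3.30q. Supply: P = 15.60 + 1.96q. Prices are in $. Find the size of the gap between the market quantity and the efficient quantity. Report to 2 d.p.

Market equilibrium (private): 15.60 + 1.96q = 31.86 - 3.30q → q_m = 3.0913.
Social marginal benefit = demand + MEB = 51.79 - 3.30q.
Set SMB = MC: 51.79 - 3.30q = 15.60 + 1.96q → q* = 6.8802.
Gap = |3.0913 − 6.8802| = 3.7889.

3.79 units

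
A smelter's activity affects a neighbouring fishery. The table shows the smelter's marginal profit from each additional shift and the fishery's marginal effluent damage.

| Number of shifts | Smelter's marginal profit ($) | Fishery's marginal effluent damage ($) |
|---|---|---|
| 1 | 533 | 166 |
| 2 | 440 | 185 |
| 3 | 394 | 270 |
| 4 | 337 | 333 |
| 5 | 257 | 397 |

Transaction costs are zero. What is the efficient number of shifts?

4

Bargaining reaches the level where marginal profit last exceeds marginal effluent damage.
That holds through level 4 (337 ≥ 333) but not at 5 (257 < 397).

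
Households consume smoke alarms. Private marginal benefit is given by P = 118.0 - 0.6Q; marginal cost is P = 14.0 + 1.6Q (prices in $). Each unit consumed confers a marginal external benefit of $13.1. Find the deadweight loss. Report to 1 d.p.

DWL = $39.0

Market equilibrium (private): 14.0 + 1.6Q = 118.0 - 0.6Q → Q_m = 47.2727.
Social marginal benefit = demand + MEB = 131.1 - 0.6Q.
Set SMB = MC: 131.1 - 0.6Q = 14.0 + 1.6Q → Q* = 53.2273.
Between Q* and Q_m the wedge SMB − MC runs linearly from 0 to MEB(Q_m), so the loss is a triangle.
DWL = ½ × 5.9546 × 13.1000 = 39.0026.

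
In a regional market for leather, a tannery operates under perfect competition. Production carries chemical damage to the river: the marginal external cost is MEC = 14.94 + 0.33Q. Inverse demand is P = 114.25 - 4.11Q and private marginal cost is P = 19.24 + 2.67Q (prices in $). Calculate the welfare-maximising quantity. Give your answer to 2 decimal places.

Social marginal cost = private MC + MEC = 34.18 + 3.00Q.
Set SMC = demand: 34.18 + 3.00Q = 114.25 - 4.11Q → Q* = 11.2616.

Q* = 11.26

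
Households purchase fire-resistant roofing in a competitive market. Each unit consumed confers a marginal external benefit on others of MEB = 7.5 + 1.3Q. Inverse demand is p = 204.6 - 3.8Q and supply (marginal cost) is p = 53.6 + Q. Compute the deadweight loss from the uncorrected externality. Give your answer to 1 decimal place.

DWL = 334.6

Market equilibrium (private): 53.6 + Q = 204.6 - 3.8Q → Q_m = 31.4583.
Social marginal benefit = demand + MEB = 212.1 - 2.5Q.
Set SMB = MC: 212.1 - 2.5Q = 53.6 + Q → Q* = 45.2857.
The welfare-loss triangle has base |Q_m − Q*| and height MEB(Q_m) (the vertical gap between SMB and MC is zero at Q* and MEB at Q_m).
DWL = ½ × 13.8274 × 48.3958 = 334.5940.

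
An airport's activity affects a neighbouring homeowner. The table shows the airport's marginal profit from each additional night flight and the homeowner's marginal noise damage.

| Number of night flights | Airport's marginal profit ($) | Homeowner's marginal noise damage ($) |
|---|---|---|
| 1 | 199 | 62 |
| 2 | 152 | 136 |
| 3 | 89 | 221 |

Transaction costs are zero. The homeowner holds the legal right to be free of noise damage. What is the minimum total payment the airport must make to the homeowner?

Efficient level: marginal profit ≥ marginal noise damage through level 2, so k* = 2.
With the homeowner holding the right, the airport must at least compensate total damage at k*: 62 + 136 = 198.

$198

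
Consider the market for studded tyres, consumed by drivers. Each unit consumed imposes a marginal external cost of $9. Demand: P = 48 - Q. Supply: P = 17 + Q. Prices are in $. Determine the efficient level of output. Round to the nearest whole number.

Q* = 11

Social marginal benefit = demand − MEC = 39 - Q.
Set SMB = MC: 39 - Q = 17 + Q → Q* = 11.0000.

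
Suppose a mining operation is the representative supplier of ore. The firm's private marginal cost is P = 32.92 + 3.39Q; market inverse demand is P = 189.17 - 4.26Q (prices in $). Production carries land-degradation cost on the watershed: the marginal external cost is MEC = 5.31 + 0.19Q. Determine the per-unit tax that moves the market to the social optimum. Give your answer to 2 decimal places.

tax = $8.97 per unit

Social marginal cost = private MC + MEC = 38.23 + 3.58Q.
Set SMC = demand: 38.23 + 3.58Q = 189.17 - 4.26Q → Q* = 19.2526.
The Pigouvian tax equals MEC at Q*: 5.31 + 0.19×19.2526 = 8.9680.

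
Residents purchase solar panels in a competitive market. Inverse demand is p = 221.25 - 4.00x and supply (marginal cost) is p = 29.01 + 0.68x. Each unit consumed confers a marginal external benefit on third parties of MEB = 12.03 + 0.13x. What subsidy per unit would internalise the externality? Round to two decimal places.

Social marginal benefit = demand + MEB = 233.28 - 3.87x.
Set SMB = MC: 233.28 - 3.87x = 29.01 + 0.68x → x* = 44.8945.
The Pigouvian subsidy equals MEB at x*: 12.03 + 0.13×44.8945 = 17.8663.

subsidy = 17.87 per unit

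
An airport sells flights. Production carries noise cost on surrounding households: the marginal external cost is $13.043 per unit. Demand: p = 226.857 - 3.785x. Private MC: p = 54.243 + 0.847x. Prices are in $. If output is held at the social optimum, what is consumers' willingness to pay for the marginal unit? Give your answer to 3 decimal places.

Social marginal cost = private MC + MEC = 67.286 + 0.847x.
Set SMC = demand: 67.286 + 0.847x = 226.857 - 3.785x → x* = 34.4497.
Consumer price on the demand curve at x*: 226.857 − 3.785×34.4497 = 96.4649.

P = $96.465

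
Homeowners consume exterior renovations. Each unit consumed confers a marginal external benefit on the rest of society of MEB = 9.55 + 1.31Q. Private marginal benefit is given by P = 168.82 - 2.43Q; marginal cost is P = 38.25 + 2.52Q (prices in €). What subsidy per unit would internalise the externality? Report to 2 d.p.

subsidy = €59.98 per unit

Social marginal benefit = demand + MEB = 178.37 - 1.12Q.
Set SMB = MC: 178.37 - 1.12Q = 38.25 + 2.52Q → Q* = 38.4945.
The Pigouvian subsidy equals MEB at Q*: 9.55 + 1.31×38.4945 = 59.9778.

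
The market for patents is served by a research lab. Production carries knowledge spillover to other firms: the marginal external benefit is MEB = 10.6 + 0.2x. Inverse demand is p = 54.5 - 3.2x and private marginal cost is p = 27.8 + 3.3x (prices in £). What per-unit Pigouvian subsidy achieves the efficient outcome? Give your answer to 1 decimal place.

subsidy = £11.8 per unit

Social marginal cost = private MC − MEB = 17.2 + 3.1x.
Set SMC = demand: 17.2 + 3.1x = 54.5 - 3.2x → x* = 5.9206.
The Pigouvian subsidy equals MEB at x*: 10.6 + 0.2×5.9206 = 11.7841.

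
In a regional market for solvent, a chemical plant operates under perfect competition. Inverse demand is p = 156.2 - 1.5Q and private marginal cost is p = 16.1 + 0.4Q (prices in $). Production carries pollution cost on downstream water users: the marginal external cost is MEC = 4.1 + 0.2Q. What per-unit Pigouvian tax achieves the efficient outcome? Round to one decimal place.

Social marginal cost = private MC + MEC = 20.2 + 0.6Q.
Set SMC = demand: 20.2 + 0.6Q = 156.2 - 1.5Q → Q* = 64.7619.
The Pigouvian tax equals MEC at Q*: 4.1 + 0.2×64.7619 = 17.0524.

tax = $17.1 per unit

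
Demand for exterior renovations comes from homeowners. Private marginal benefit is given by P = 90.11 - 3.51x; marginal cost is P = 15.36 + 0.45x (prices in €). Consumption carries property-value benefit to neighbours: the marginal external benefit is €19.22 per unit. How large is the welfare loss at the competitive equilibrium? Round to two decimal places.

DWL = €46.64

Market equilibrium (private): 15.36 + 0.45x = 90.11 - 3.51x → x_m = 18.8763.
Social marginal benefit = demand + MEB = 109.33 - 3.51x.
Set SMB = MC: 109.33 - 3.51x = 15.36 + 0.45x → x* = 23.7298.
The loss is the area between SMB and MC from x* to x_m; with linear curves that's a triangle of height MEB(x_m).
DWL = ½ × 4.8535 × 19.2200 = 46.6421.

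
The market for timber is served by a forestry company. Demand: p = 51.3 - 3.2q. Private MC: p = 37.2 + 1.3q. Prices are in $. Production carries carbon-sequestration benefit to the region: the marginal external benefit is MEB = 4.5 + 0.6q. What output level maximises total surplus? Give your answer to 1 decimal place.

q* = 4.8

Social marginal cost = private MC − MEB = 32.7 + 0.7q.
Set SMC = demand: 32.7 + 0.7q = 51.3 - 3.2q → q* = 4.7692.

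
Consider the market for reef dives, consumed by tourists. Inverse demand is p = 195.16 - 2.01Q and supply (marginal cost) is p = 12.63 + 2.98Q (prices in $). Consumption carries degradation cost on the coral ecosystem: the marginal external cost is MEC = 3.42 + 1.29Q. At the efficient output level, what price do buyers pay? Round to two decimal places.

Social marginal benefit = demand − MEC = 191.74 - 3.30Q.
Set SMB = MC: 191.74 - 3.30Q = 12.63 + 2.98Q → Q* = 28.5207.
Consumer price on the demand curve at Q*: 195.16 − 2.01×28.5207 = 137.8334.

P = $137.83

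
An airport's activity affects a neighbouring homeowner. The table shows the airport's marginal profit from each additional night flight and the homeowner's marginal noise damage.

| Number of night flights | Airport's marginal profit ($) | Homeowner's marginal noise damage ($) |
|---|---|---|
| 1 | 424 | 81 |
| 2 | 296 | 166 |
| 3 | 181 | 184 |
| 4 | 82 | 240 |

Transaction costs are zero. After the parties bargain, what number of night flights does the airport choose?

Bargaining reaches the level where marginal profit last exceeds marginal noise damage.
That holds through level 2 (296 ≥ 166) but not at 3 (181 < 184).

2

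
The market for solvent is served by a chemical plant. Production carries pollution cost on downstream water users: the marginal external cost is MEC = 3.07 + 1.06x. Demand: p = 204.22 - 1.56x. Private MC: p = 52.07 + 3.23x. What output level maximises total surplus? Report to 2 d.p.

Social marginal cost = private MC + MEC = 55.14 + 4.29x.
Set SMC = demand: 55.14 + 4.29x = 204.22 - 1.56x → x* = 25.4838.

x* = 25.48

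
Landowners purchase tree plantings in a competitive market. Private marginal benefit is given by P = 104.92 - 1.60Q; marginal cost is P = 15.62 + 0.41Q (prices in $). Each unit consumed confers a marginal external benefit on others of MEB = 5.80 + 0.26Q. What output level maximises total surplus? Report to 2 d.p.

Q* = 54.34

Social marginal benefit = demand + MEB = 110.72 - 1.34Q.
Set SMB = MC: 110.72 - 1.34Q = 15.62 + 0.41Q → Q* = 54.3429.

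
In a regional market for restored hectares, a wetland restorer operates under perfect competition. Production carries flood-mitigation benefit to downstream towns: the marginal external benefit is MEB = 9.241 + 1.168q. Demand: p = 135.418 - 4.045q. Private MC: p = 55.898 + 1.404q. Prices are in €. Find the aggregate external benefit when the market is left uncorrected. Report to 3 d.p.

€259.233

Market equilibrium (private): 55.898 + 1.404q = 135.418 - 4.045q → q_m = 14.5935.
Total external benefit = ∫₀^{q_m} (9.241 + 1.168q) dq = 9.241×14.5935 + ½×1.168×14.5935² = 259.2332.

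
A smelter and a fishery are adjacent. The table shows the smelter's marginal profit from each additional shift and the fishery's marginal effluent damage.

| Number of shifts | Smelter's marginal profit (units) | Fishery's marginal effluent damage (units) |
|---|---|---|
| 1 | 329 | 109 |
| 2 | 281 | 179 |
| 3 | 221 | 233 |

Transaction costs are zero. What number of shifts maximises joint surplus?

2

Bargaining reaches the level where marginal profit last exceeds marginal effluent damage.
That holds through level 2 (281 ≥ 179) but not at 3 (221 < 233).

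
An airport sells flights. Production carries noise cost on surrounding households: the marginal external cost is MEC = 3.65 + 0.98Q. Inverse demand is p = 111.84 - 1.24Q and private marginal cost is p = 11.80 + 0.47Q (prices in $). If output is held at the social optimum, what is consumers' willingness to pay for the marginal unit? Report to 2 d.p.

P = $67.41

Social marginal cost = private MC + MEC = 15.45 + 1.45Q.
Set SMC = demand: 15.45 + 1.45Q = 111.84 - 1.24Q → Q* = 35.8327.
Consumer price on the demand curve at Q*: 111.84 − 1.24×35.8327 = 67.4075.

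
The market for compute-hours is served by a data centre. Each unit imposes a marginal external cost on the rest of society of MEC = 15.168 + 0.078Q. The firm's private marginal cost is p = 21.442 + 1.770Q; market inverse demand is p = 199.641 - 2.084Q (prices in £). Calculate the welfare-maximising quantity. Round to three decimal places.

Social marginal cost = private MC + MEC = 36.610 + 1.848Q.
Set SMC = demand: 36.610 + 1.848Q = 199.641 - 2.084Q → Q* = 41.4626.

Q* = 41.463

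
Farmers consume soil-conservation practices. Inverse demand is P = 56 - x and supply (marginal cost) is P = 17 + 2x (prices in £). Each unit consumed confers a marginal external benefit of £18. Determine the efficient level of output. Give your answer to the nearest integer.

Social marginal benefit = demand + MEB = 74 - x.
Set SMB = MC: 74 - x = 17 + 2x → x* = 19.0000.

x* = 19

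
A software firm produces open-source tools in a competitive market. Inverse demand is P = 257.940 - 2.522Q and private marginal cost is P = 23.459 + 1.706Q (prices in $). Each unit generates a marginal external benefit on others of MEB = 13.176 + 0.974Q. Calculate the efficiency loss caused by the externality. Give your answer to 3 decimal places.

Market equilibrium (private): 23.459 + 1.706Q = 257.940 - 2.522Q → Q_m = 55.4591.
Social marginal cost = private MC − MEB = 10.283 + 0.732Q.
Set SMC = demand: 10.283 + 0.732Q = 257.940 - 2.522Q → Q* = 76.1085.
The loss is the area between SMC and demand from Q* to Q_m; with linear curves that's a triangle of height MEB(Q_m).
DWL = ½ × 20.6494 × 67.1931 = 693.7486.

DWL = $693.749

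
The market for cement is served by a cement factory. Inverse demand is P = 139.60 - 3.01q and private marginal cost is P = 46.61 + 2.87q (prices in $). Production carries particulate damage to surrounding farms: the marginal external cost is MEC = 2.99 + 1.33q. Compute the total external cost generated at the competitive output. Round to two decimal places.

$213.60

Market equilibrium (private): 46.61 + 2.87q = 139.60 - 3.01q → q_m = 15.8146.
Total external cost = ∫₀^{q_m} (2.99 + 1.33q) dq = 2.99×15.8146 + ½×1.33×15.8146² = 213.6032.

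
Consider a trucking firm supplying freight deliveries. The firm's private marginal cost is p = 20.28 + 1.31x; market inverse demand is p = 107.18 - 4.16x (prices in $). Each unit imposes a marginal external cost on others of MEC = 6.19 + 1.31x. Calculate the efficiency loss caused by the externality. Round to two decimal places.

DWL = $53.77

Market equilibrium (private): 20.28 + 1.31x = 107.18 - 4.16x → x_m = 15.8867.
Social marginal cost = private MC + MEC = 26.47 + 2.62x.
Set SMC = demand: 26.47 + 2.62x = 107.18 - 4.16x → x* = 11.9041.
The welfare-loss triangle has base |x_m − x*| and height MEC(x_m) (the vertical gap between SMC and demand is zero at x* and MEC at x_m).
DWL = ½ × 3.9826 × 27.0015 = 53.7681.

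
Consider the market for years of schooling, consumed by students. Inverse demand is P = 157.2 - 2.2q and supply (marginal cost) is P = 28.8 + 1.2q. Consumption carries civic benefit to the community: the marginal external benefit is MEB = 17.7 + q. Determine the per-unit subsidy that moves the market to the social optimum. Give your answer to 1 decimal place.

subsidy = 78.6 per unit

Social marginal benefit = demand + MEB = 174.9 - 1.2q.
Set SMB = MC: 174.9 - 1.2q = 28.8 + 1.2q → q* = 60.8750.
The Pigouvian subsidy equals MEB at q*: 17.7 + 1.0×60.8750 = 78.5750.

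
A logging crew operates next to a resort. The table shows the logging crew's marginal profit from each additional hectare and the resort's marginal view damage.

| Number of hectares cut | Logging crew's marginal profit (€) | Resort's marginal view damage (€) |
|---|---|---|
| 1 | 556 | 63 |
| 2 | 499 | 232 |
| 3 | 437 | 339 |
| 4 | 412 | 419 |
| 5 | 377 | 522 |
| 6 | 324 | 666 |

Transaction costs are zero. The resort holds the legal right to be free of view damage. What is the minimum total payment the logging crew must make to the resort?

Efficient level: marginal profit ≥ marginal view damage through level 3, so k* = 3.
With the resort holding the right, the logging crew must at least compensate total damage at k*: 63 + 232 + 339 = 634.

€634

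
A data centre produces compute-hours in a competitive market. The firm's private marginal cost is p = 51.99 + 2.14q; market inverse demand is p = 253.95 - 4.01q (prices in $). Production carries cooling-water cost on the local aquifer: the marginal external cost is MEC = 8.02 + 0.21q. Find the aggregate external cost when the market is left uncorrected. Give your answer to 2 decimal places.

Market equilibrium (private): 51.99 + 2.14q = 253.95 - 4.01q → q_m = 32.8390.
Total external cost = ∫₀^{q_m} (8.02 + 0.21q) dq = 8.02×32.8390 + ½×0.21×32.8390² = 376.6008.

$376.60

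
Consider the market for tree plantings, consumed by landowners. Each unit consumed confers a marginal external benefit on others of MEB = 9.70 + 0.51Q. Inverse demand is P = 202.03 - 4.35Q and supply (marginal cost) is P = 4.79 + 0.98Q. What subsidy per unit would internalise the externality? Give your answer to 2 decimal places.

Social marginal benefit = demand + MEB = 211.73 - 3.84Q.
Set SMB = MC: 211.73 - 3.84Q = 4.79 + 0.98Q → Q* = 42.9336.
The Pigouvian subsidy equals MEB at Q*: 9.70 + 0.51×42.9336 = 31.5961.

subsidy = 31.60 per unit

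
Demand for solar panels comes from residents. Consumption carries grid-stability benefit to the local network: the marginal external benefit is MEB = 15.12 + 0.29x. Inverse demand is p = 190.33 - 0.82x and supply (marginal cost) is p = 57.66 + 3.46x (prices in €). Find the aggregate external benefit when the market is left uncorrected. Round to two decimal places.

€608.01

Market equilibrium (private): 57.66 + 3.46x = 190.33 - 0.82x → x_m = 30.9977.
Total external benefit = ∫₀^{x_m} (15.12 + 0.29x) dx = 15.12×30.9977 + ½×0.29×30.9977² = 608.0095.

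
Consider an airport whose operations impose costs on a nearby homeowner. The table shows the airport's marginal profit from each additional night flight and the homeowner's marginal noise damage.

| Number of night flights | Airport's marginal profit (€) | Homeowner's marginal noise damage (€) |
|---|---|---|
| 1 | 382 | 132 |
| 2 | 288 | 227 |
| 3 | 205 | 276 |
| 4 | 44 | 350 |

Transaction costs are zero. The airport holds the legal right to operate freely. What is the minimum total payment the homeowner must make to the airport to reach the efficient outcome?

Left alone the airport would choose level 4 (marginal profit stays positive).
Efficient level: k* = 2 (marginal profit ≥ marginal noise damage through 2).
The homeowner must at least cover the airport's forgone profit from cutting 4→2: 205 + 44 = 249.

€249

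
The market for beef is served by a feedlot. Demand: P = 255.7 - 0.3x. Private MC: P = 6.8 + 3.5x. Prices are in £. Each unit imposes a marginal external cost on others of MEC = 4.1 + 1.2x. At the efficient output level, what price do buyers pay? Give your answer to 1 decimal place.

P = £241.0

Social marginal cost = private MC + MEC = 10.9 + 4.7x.
Set SMC = demand: 10.9 + 4.7x = 255.7 - 0.3x → x* = 48.9600.
Consumer price on the demand curve at x*: 255.7 − 0.3×48.9600 = 241.0120.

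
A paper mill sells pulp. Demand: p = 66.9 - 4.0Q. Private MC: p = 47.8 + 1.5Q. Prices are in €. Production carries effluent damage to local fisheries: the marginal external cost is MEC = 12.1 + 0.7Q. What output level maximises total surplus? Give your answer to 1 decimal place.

Social marginal cost = private MC + MEC = 59.9 + 2.2Q.
Set SMC = demand: 59.9 + 2.2Q = 66.9 - 4.0Q → Q* = 1.1290.

Q* = 1.1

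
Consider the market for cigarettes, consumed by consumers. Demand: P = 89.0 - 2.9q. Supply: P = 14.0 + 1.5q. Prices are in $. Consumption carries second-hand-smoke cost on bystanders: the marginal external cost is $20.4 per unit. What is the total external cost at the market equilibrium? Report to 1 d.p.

$347.7

Market equilibrium (private): 14.0 + 1.5q = 89.0 - 2.9q → q_m = 17.0455.
Total external cost = MEC × q_m = 20.4 × 17.0455 = 347.7282.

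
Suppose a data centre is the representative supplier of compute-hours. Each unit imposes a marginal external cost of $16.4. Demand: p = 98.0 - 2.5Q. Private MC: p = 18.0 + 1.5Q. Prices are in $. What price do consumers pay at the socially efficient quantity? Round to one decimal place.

P = $58.3

Social marginal cost = private MC + MEC = 34.4 + 1.5Q.
Set SMC = demand: 34.4 + 1.5Q = 98.0 - 2.5Q → Q* = 15.9000.
Consumer price on the demand curve at Q*: 98.0 − 2.5×15.9000 = 58.2500.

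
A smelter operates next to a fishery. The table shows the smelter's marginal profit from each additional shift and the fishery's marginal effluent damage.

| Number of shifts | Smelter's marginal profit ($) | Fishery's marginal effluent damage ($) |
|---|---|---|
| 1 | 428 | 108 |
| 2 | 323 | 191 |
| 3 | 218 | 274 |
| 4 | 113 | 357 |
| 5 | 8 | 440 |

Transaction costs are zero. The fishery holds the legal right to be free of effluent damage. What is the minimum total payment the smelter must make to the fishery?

Efficient level: marginal profit ≥ marginal effluent damage through level 2, so k* = 2.
With the fishery holding the right, the smelter must at least compensate total damage at k*: 108 + 191 = 299.

$299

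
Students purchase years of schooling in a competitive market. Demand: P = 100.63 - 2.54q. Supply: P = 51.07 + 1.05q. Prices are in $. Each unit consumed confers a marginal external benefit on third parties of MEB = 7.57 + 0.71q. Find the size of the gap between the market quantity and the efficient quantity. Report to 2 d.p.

6.03 units

Market equilibrium (private): 51.07 + 1.05q = 100.63 - 2.54q → q_m = 13.8050.
Social marginal benefit = demand + MEB = 108.20 - 1.83q.
Set SMB = MC: 108.20 - 1.83q = 51.07 + 1.05q → q* = 19.8368.
Gap = |13.8050 − 19.8368| = 6.0318.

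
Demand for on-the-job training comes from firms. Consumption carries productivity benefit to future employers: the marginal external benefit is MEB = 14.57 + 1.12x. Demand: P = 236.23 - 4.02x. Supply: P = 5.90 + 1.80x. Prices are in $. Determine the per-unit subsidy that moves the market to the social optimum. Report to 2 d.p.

Social marginal benefit = demand + MEB = 250.80 - 2.90x.
Set SMB = MC: 250.80 - 2.90x = 5.90 + 1.80x → x* = 52.1064.
The Pigouvian subsidy equals MEB at x*: 14.57 + 1.12×52.1064 = 72.9292.

subsidy = $72.93 per unit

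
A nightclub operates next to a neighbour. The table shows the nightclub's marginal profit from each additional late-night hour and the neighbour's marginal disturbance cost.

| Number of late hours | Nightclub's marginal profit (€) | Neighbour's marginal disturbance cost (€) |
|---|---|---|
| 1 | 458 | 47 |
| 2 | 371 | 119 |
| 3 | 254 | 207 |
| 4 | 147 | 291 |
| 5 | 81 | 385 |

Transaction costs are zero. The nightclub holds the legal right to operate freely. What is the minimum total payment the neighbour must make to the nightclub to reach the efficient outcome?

€228

Left alone the nightclub would choose level 5 (marginal profit stays positive).
Efficient level: k* = 3 (marginal profit ≥ marginal disturbance cost through 3).
The neighbour must at least cover the nightclub's forgone profit from cutting 5→3: 147 + 81 = 228.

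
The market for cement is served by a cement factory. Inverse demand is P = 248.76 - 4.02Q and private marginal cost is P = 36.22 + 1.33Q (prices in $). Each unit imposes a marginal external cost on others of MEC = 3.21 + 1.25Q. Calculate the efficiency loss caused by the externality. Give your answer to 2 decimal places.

DWL = $211.75

Market equilibrium (private): 36.22 + 1.33Q = 248.76 - 4.02Q → Q_m = 39.7271.
Social marginal cost = private MC + MEC = 39.43 + 2.58Q.
Set SMC = demand: 39.43 + 2.58Q = 248.76 - 4.02Q → Q* = 31.7167.
Between Q* and Q_m the wedge SMC − demand runs linearly from 0 to MEC(Q_m), so the loss is a triangle.
DWL = ½ × 8.0104 × 52.8689 = 211.7505.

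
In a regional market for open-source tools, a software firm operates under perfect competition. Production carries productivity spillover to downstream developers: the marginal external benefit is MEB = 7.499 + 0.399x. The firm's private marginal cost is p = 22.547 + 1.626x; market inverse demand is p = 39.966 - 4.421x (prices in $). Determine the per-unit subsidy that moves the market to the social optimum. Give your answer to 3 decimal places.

Social marginal cost = private MC − MEB = 15.048 + 1.227x.
Set SMC = demand: 15.048 + 1.227x = 39.966 - 4.421x → x* = 4.4118.
The Pigouvian subsidy equals MEB at x*: 7.499 + 0.399×4.4118 = 9.2593.

subsidy = $9.259 per unit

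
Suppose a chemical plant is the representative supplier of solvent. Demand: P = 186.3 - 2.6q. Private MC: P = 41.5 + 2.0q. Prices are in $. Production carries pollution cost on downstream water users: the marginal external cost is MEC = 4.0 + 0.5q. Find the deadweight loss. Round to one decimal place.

DWL = $38.2

Market equilibrium (private): 41.5 + 2.0q = 186.3 - 2.6q → q_m = 31.4783.
Social marginal cost = private MC + MEC = 45.5 + 2.5q.
Set SMC = demand: 45.5 + 2.5q = 186.3 - 2.6q → q* = 27.6078.
The loss is the area between SMC and demand from q* to q_m; with linear curves that's a triangle of height MEC(q_m).
DWL = ½ × 3.8705 × 19.7391 = 38.2001.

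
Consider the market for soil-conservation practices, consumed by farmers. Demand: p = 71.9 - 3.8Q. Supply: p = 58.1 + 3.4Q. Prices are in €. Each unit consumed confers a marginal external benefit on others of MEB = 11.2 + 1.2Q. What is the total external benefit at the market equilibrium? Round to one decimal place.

€23.7

Market equilibrium (private): 58.1 + 3.4Q = 71.9 - 3.8Q → Q_m = 1.9167.
Total external benefit = ∫₀^{Q_m} (11.2 + 1.2Q) dQ = 11.2×1.9167 + ½×1.2×1.9167² = 23.6713.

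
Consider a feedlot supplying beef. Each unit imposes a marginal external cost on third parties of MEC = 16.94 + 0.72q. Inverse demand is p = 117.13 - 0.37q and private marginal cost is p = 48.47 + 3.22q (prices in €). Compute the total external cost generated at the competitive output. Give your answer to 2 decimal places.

Market equilibrium (private): 48.47 + 3.22q = 117.13 - 0.37q → q_m = 19.1253.
Total external cost = ∫₀^{q_m} (16.94 + 0.72q) dq = 16.94×19.1253 + ½×0.72×19.1253² = 455.6623.

€455.66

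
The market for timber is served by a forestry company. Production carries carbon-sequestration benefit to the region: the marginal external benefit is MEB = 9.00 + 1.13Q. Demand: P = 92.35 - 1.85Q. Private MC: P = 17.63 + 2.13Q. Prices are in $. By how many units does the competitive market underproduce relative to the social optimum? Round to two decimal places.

Market equilibrium (private): 17.63 + 2.13Q = 92.35 - 1.85Q → Q_m = 18.7739.
Social marginal cost = private MC − MEB = 8.63 + Q.
Set SMC = demand: 8.63 + Q = 92.35 - 1.85Q → Q* = 29.3754.
Gap = |18.7739 − 29.3754| = 10.6015.

10.60 units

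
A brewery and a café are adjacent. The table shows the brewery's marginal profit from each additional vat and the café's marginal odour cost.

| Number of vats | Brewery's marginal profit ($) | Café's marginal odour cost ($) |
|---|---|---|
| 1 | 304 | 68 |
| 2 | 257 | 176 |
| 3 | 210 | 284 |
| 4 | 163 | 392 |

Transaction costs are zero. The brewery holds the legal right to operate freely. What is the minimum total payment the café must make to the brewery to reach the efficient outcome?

Left alone the brewery would choose level 4 (marginal profit stays positive).
Efficient level: k* = 2 (marginal profit ≥ marginal odour cost through 2).
The café must at least cover the brewery's forgone profit from cutting 4→2: 210 + 163 = 373.

$373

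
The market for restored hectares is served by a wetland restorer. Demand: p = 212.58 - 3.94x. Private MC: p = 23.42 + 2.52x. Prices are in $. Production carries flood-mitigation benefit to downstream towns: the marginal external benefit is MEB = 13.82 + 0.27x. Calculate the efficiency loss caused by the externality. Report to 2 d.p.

Market equilibrium (private): 23.42 + 2.52x = 212.58 - 3.94x → x_m = 29.2817.
Social marginal cost = private MC − MEB = 9.60 + 2.25x.
Set SMC = demand: 9.60 + 2.25x = 212.58 - 3.94x → x* = 32.7916.
Between x* and x_m the wedge demand − SMC runs linearly from 0 to MEB(x_m), so the loss is a triangle.
DWL = ½ × 3.5099 × 21.7261 = 38.1282.

DWL = $38.13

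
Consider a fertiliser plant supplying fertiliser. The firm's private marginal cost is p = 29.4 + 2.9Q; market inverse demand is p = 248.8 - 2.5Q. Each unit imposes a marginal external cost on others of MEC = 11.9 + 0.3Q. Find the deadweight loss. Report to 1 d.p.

DWL = 50.9

Market equilibrium (private): 29.4 + 2.9Q = 248.8 - 2.5Q → Q_m = 40.6296.
Social marginal cost = private MC + MEC = 41.3 + 3.2Q.
Set SMC = demand: 41.3 + 3.2Q = 248.8 - 2.5Q → Q* = 36.4035.
Height of the DWL triangle at Q_m is SMC(Q_m) − demand(Q_m) = MEC(Q_m) = 24.0889.
DWL = ½ × 4.2261 × 24.0889 = 50.9011.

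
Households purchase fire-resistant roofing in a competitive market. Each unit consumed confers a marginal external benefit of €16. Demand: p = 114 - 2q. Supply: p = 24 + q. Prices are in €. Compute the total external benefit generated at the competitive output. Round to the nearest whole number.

Market equilibrium (private): 24 + q = 114 - 2q → q_m = 30.0000.
Total external benefit = MEB × q_m = 16 × 30.0000 = 480.0000.

€480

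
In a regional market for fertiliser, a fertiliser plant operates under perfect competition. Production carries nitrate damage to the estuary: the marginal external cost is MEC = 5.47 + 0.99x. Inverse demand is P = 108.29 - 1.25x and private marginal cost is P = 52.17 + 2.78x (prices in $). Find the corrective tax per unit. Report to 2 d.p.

Social marginal cost = private MC + MEC = 57.64 + 3.77x.
Set SMC = demand: 57.64 + 3.77x = 108.29 - 1.25x → x* = 10.0896.
The Pigouvian tax equals MEC at x*: 5.47 + 0.99×10.0896 = 15.4587.

tax = $15.46 per unit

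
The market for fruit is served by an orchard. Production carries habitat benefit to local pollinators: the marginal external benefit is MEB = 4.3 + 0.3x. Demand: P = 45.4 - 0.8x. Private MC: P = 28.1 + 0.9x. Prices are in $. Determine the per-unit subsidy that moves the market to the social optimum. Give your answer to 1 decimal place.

Social marginal cost = private MC − MEB = 23.8 + 0.6x.
Set SMC = demand: 23.8 + 0.6x = 45.4 - 0.8x → x* = 15.4286.
The Pigouvian subsidy equals MEB at x*: 4.3 + 0.3×15.4286 = 8.9286.

subsidy = $8.9 per unit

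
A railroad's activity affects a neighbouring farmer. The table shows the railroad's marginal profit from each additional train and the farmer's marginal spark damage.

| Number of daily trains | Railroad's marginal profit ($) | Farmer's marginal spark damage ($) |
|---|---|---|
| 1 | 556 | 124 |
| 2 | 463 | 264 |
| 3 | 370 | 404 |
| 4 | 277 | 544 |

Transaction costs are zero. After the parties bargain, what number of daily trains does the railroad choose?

2

Bargaining reaches the level where marginal profit last exceeds marginal spark damage.
That holds through level 2 (463 ≥ 264) but not at 3 (370 < 404).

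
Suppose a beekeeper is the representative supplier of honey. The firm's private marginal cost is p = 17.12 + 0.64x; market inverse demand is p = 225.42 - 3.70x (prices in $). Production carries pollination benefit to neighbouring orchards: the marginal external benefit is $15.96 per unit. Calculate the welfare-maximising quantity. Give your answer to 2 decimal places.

x* = 51.67

Social marginal cost = private MC − MEB = 1.16 + 0.64x.
Set SMC = demand: 1.16 + 0.64x = 225.42 - 3.70x → x* = 51.6728.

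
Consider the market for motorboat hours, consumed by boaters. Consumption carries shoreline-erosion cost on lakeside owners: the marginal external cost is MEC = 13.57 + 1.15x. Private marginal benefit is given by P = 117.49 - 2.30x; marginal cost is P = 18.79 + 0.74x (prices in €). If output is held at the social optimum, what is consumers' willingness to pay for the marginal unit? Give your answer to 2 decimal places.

Social marginal benefit = demand − MEC = 103.92 - 3.45x.
Set SMB = MC: 103.92 - 3.45x = 18.79 + 0.74x → x* = 20.3174.
Consumer price on the demand curve at x*: 117.49 − 2.30×20.3174 = 70.7600.

P = €70.76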